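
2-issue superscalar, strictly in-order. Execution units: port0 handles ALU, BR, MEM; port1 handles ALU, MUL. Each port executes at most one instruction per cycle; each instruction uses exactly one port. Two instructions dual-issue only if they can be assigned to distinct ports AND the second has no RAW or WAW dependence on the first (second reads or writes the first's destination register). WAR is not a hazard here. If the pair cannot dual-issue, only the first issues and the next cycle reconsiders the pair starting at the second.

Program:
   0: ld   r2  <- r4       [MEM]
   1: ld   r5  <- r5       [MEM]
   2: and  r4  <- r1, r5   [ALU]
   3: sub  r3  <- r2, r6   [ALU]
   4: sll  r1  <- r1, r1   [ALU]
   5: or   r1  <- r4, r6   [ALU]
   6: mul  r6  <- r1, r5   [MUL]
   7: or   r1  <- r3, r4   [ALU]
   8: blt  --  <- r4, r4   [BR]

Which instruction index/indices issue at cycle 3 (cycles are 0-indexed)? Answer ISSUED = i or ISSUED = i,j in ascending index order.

t=0 i0:ld.MEM ; no-port MEM/MEM
t=1 i1:ld.MEM ; RAW r5
t=2 i2&i3:and.ALU+sub.ALU ; pair
t=3 i4:sll.ALU ; WAW r1
t=4 i5:or.ALU ; RAW r1
t=5 i6&i7:mul.MUL+or.ALU ; pair
t=6 i8:blt.BR ; tail

ISSUED = 4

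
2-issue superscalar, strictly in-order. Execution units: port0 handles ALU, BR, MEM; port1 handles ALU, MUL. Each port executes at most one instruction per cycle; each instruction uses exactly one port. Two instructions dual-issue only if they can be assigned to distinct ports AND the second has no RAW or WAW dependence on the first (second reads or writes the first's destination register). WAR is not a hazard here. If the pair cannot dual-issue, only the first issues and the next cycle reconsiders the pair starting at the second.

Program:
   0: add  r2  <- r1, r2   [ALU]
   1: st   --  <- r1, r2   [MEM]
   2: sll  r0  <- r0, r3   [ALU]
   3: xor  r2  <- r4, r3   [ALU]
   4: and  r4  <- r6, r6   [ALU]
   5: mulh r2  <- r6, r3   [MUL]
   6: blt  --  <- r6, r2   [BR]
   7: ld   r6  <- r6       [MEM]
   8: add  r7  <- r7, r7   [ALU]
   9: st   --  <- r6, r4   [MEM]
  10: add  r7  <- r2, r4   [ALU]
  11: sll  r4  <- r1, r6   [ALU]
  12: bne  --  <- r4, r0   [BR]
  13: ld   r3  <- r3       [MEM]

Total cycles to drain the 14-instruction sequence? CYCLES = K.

CYCLES = 10

t=0 i0:add ; RAW r2
t=1 i1/i2:st sll ; 2-wide
t=2 i3/i4:xor and ; 2-wide
t=3 i5:mulh ; RAW r2
t=4 i6:blt ; no-port BR/MEM
t=5 i7/i8:ld add ; 2-wide
t=6 i9/i10:st add ; 2-wide
t=7 i11:sll ; RAW r4
t=8 i12:bne ; no-port BR/MEM
t=9 i13:ld ; tail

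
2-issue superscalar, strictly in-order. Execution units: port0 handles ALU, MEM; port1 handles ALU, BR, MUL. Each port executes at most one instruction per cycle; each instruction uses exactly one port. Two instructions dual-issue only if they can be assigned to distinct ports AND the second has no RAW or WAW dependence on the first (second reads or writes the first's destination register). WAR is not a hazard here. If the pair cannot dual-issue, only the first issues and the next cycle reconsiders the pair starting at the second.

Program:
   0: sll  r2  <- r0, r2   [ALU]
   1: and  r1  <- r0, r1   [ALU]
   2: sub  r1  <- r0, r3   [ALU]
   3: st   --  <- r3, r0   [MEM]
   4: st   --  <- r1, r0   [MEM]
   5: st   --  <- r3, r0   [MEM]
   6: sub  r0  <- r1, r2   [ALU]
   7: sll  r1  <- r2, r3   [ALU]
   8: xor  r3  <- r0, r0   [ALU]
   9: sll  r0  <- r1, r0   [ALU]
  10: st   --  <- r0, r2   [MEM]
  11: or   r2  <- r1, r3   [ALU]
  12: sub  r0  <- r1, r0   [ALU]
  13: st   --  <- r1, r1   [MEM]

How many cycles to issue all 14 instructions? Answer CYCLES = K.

t=0 i0+i1:sll;and ; 2-wide
t=1 i2+i3:sub;st ; 2-wide
t=2 i4:st ; no-port MEM/MEM
t=3 i5+i6:st;sub ; 2-wide
t=4 i7+i8:sll;xor ; 2-wide
t=5 i9:sll ; RAW r0
t=6 i10+i11:st;or ; 2-wide
t=7 i12+i13:sub;st ; 2-wide

CYCLES = 8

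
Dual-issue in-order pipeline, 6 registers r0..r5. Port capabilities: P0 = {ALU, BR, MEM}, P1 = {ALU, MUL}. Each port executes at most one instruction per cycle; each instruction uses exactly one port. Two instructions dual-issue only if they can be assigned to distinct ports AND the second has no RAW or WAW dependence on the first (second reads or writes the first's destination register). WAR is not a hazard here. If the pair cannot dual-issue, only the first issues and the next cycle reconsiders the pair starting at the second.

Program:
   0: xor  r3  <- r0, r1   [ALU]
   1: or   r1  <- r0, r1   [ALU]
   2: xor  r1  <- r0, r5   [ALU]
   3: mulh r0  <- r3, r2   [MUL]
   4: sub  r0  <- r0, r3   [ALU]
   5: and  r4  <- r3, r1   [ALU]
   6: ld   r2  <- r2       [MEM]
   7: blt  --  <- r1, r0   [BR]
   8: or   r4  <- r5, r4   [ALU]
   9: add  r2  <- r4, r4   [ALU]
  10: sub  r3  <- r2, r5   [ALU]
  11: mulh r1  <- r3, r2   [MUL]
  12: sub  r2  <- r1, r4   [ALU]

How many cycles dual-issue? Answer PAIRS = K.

PAIRS = 4

0. xor.ALU/or.ALU @i0+i1  | 2-wide
1. xor.ALU/mulh.MUL @i2+i3  | 2-wide
2. sub.ALU/and.ALU @i4+i5  | 2-wide
3. ld.MEM @i6  | no-port MEM/BR
4. blt.BR/or.ALU @i7+i8  | 2-wide
5. add.ALU @i9  | RAW r2
6. sub.ALU @i10  | RAW r3
7. mulh.MUL @i11  | RAW r1
8. sub.ALU @i12  | tail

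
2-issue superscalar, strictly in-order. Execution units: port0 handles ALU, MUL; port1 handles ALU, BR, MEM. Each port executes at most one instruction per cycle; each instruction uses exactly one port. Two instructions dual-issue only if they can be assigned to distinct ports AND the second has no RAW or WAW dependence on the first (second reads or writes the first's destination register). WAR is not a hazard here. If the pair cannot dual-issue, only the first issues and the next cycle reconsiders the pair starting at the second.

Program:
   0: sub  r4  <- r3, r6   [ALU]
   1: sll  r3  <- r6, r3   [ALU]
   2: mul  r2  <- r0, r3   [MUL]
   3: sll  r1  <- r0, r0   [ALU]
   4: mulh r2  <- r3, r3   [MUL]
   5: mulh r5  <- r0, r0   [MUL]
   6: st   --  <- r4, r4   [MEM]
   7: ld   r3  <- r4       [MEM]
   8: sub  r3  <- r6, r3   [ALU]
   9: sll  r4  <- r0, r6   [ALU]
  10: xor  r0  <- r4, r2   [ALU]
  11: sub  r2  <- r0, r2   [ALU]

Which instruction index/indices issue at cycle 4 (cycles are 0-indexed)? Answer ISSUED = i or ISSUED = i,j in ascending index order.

0. sub sll @i0/i1  | 2-wide
1. mul sll @i2/i3  | 2-wide
2. mulh @i4  | no-port MUL/MUL
3. mulh st @i5/i6  | 2-wide
4. ld @i7  | RAW+WAW r3
5. sub sll @i8/i9  | 2-wide
6. xor @i10  | RAW r0
7. sub @i11  | tail

ISSUED = 7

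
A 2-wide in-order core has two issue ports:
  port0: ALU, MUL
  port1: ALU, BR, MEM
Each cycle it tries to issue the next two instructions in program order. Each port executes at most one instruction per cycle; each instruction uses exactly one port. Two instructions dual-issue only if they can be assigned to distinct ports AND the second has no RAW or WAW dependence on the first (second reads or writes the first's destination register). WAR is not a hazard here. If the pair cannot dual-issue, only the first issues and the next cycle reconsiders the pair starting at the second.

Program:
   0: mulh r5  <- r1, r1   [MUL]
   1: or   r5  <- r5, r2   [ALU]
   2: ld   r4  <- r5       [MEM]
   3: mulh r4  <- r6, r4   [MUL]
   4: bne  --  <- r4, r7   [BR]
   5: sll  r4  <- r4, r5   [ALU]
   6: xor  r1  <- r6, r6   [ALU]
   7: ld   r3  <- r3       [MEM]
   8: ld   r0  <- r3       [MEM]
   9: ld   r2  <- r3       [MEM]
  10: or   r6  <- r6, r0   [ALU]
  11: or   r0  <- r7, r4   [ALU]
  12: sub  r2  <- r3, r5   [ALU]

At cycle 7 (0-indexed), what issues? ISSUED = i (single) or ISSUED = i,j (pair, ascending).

ISSUED = 9,10

t=0 i0:mulh ; RAW+WAW r5
t=1 i1:or ; RAW r5
t=2 i2:ld ; RAW+WAW r4
t=3 i3:mulh ; RAW r4
t=4 i4,i5:bne;sll ; pair
t=5 i6,i7:xor;ld ; pair
t=6 i8:ld ; no-port MEM/MEM
t=7 i9,i10:ld;or ; pair
t=8 i11,i12:or;sub ; pair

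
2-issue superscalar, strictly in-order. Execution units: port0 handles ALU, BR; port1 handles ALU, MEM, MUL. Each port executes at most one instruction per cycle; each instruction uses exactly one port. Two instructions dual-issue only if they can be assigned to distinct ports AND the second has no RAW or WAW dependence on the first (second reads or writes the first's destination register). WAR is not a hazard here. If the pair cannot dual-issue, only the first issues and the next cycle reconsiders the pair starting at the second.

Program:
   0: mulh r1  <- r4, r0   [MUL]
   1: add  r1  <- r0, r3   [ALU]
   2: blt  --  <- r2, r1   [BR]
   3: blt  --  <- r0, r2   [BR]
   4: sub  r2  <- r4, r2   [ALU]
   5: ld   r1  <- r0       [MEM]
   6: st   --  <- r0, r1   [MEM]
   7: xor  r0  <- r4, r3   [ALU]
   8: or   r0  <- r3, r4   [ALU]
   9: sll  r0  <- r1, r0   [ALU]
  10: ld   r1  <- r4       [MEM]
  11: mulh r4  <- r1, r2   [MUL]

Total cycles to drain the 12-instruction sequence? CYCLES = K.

#0 head=0: mulh.MUL i0 WAW r1
#1 head=1: add.ALU i1 RAW r1
#2 head=2: blt.BR i2 no-port BR/BR
#3 head=3: blt.BR sub.ALU i3,i4 2-wide
#4 head=5: ld.MEM i5 no-port MEM/MEM
#5 head=6: st.MEM xor.ALU i6,i7 2-wide
#6 head=8: or.ALU i8 RAW+WAW r0
#7 head=9: sll.ALU ld.MEM i9,i10 2-wide
#8 head=11: mulh.MUL i11 tail

CYCLES = 9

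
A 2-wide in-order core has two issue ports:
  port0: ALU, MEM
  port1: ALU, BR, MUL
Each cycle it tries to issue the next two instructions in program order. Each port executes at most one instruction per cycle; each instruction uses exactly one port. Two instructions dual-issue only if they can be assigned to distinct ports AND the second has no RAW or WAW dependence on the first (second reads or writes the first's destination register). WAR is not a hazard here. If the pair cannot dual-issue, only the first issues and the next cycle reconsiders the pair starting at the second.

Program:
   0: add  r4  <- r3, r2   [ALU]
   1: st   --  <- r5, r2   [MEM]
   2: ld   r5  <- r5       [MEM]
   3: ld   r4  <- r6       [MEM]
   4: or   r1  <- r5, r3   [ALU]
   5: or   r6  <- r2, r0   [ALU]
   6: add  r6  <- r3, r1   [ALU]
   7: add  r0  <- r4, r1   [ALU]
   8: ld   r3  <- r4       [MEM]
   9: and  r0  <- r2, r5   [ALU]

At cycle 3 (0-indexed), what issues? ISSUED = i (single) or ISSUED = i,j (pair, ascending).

ISSUED = 5

#0 head=0: add.ALU;st.MEM i0,i1 pair
#1 head=2: ld.MEM i2 no-port MEM/MEM
#2 head=3: ld.MEM;or.ALU i3,i4 pair
#3 head=5: or.ALU i5 WAW r6
#4 head=6: add.ALU;add.ALU i6,i7 pair
#5 head=8: ld.MEM;and.ALU i8,i9 pair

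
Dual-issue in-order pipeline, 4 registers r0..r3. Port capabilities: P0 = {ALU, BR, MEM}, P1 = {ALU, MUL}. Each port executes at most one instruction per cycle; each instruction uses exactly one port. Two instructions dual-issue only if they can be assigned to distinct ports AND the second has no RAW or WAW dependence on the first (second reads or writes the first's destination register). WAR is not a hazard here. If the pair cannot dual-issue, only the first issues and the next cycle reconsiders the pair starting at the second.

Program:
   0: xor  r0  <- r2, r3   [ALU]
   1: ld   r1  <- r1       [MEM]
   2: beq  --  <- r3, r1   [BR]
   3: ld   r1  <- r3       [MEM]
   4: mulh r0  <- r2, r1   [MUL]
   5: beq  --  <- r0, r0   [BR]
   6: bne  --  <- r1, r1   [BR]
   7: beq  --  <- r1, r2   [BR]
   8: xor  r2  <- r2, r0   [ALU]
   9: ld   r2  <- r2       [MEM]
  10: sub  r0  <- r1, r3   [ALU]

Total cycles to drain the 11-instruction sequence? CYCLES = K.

CYCLES = 8

#0 head=0: xor/ld i0+i1 dual
#1 head=2: beq i2 no-port BR/MEM
#2 head=3: ld i3 RAW r1
#3 head=4: mulh i4 RAW r0
#4 head=5: beq i5 no-port BR/BR
#5 head=6: bne i6 no-port BR/BR
#6 head=7: beq/xor i7+i8 dual
#7 head=9: ld/sub i9+i10 dual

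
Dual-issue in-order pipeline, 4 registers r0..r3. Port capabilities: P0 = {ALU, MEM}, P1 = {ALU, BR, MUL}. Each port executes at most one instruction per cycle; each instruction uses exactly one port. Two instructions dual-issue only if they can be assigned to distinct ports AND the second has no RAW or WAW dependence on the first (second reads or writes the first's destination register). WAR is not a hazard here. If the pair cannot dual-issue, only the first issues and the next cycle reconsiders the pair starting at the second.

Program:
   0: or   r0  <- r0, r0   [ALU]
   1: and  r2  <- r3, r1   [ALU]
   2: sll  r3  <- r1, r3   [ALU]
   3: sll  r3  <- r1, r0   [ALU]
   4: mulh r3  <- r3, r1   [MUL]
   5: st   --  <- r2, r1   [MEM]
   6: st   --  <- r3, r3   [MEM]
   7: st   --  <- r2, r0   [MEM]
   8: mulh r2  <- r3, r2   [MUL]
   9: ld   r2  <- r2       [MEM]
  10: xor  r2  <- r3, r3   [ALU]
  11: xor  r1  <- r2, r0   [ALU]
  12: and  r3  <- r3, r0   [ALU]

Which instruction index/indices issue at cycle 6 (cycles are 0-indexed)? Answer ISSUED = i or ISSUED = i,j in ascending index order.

  cy0 -> i0&i1 (or.ALU/and.ALU) 2-wide
  cy1 -> i2 (sll.ALU) WAW r3
  cy2 -> i3 (sll.ALU) RAW+WAW r3
  cy3 -> i4&i5 (mulh.MUL/st.MEM) 2-wide
  cy4 -> i6 (st.MEM) no-port MEM/MEM
  cy5 -> i7&i8 (st.MEM/mulh.MUL) 2-wide
  cy6 -> i9 (ld.MEM) WAW r2
  cy7 -> i10 (xor.ALU) RAW r2
  cy8 -> i11&i12 (xor.ALU/and.ALU) 2-wide

ISSUED = 9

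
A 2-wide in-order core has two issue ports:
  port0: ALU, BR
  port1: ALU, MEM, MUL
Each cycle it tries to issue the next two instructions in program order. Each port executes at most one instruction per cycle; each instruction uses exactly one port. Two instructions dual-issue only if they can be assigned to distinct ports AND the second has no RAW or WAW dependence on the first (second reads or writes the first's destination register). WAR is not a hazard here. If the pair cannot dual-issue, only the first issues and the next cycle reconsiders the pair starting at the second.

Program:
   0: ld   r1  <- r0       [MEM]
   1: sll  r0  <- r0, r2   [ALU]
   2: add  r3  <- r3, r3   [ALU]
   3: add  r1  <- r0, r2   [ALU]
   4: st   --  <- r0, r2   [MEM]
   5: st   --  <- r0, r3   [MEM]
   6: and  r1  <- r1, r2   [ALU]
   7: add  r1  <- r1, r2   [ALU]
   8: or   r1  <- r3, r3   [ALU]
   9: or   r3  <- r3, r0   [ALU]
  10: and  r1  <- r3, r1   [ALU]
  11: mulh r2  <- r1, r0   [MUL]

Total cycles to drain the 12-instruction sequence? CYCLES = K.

  cy0 -> i0/i1 (ld.MEM sll.ALU) 2-wide
  cy1 -> i2/i3 (add.ALU add.ALU) 2-wide
  cy2 -> i4 (st.MEM) no-port MEM/MEM
  cy3 -> i5/i6 (st.MEM and.ALU) 2-wide
  cy4 -> i7 (add.ALU) WAW r1
  cy5 -> i8/i9 (or.ALU or.ALU) 2-wide
  cy6 -> i10 (and.ALU) RAW r1
  cy7 -> i11 (mulh.MUL) tail

CYCLES = 8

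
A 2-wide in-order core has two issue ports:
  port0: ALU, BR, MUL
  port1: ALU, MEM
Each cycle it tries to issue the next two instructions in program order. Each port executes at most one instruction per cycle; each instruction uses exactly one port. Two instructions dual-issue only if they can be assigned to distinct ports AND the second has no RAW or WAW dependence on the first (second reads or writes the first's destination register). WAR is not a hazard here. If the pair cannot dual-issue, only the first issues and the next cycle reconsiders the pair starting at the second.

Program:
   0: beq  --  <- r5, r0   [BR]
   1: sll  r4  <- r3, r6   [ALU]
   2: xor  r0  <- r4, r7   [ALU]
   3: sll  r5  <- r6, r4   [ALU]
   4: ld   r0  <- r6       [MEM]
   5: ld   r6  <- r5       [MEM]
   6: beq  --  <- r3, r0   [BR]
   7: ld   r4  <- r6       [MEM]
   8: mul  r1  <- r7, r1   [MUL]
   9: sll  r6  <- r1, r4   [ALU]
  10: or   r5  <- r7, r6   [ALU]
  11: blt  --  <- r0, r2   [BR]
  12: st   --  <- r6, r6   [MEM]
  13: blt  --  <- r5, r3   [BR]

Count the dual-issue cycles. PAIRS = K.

[0] i0/i1  beq.BR/sll.ALU  -- dual
[1] i2/i3  xor.ALU/sll.ALU  -- dual
[2] i4  ld.MEM  -- no-port MEM/MEM
[3] i5/i6  ld.MEM/beq.BR  -- dual
[4] i7/i8  ld.MEM/mul.MUL  -- dual
[5] i9  sll.ALU  -- RAW r6
[6] i10/i11  or.ALU/blt.BR  -- dual
[7] i12/i13  st.MEM/blt.BR  -- dual

PAIRS = 6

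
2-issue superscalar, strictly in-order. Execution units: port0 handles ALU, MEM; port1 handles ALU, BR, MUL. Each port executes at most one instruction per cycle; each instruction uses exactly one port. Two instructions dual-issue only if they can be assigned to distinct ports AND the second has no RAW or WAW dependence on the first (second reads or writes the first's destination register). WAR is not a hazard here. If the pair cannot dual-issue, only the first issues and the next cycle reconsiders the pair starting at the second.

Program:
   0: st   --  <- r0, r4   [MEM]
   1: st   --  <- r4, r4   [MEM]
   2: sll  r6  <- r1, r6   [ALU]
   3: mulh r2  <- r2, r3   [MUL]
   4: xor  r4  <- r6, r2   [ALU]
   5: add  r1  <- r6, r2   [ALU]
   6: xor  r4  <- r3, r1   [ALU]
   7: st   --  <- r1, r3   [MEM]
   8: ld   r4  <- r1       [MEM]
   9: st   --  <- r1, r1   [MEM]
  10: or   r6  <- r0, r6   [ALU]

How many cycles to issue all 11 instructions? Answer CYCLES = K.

CYCLES = 7

  cy0 -> i0 (st.MEM) no-port MEM/MEM
  cy1 -> i1/i2 (st.MEM;sll.ALU) dual
  cy2 -> i3 (mulh.MUL) RAW r2
  cy3 -> i4/i5 (xor.ALU;add.ALU) dual
  cy4 -> i6/i7 (xor.ALU;st.MEM) dual
  cy5 -> i8 (ld.MEM) no-port MEM/MEM
  cy6 -> i9/i10 (st.MEM;or.ALU) dual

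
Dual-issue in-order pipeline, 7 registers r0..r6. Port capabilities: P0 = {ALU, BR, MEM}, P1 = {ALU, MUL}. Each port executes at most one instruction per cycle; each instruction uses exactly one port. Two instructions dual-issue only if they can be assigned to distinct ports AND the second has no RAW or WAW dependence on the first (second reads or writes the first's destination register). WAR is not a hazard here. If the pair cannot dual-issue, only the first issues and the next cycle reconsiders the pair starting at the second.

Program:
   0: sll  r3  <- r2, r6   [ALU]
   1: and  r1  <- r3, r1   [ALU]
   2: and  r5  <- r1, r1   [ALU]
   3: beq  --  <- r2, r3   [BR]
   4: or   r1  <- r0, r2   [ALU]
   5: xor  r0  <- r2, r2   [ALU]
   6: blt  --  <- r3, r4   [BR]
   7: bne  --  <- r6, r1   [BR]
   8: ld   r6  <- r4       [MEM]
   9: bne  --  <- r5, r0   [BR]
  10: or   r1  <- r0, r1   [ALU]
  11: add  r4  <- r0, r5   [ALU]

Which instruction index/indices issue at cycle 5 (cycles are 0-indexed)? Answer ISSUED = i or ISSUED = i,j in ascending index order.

ISSUED = 7

#0 head=0: sll.ALU i0 RAW r3
#1 head=1: and.ALU i1 RAW r1
#2 head=2: and.ALU beq.BR i2&i3 2-wide
#3 head=4: or.ALU xor.ALU i4&i5 2-wide
#4 head=6: blt.BR i6 no-port BR/BR
#5 head=7: bne.BR i7 no-port BR/MEM
#6 head=8: ld.MEM i8 no-port MEM/BR
#7 head=9: bne.BR or.ALU i9&i10 2-wide
#8 head=11: add.ALU i11 tail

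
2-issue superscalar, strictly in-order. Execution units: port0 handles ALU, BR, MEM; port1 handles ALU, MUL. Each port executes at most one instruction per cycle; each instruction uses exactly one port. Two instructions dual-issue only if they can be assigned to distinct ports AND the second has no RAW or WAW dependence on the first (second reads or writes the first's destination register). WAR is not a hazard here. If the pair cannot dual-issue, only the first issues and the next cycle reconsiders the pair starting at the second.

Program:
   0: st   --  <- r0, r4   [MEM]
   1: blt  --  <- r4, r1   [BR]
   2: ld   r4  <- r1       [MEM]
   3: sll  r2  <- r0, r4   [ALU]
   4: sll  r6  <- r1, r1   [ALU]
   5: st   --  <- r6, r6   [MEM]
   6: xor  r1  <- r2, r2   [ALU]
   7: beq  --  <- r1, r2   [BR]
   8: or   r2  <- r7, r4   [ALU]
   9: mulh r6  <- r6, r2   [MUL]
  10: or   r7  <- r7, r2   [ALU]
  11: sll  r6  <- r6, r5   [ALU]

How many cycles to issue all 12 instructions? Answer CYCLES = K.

CYCLES = 8

  cy0 -> i0 (st) no-port MEM/BR
  cy1 -> i1 (blt) no-port BR/MEM
  cy2 -> i2 (ld) RAW r4
  cy3 -> i3&i4 (sll/sll) pair
  cy4 -> i5&i6 (st/xor) pair
  cy5 -> i7&i8 (beq/or) pair
  cy6 -> i9&i10 (mulh/or) pair
  cy7 -> i11 (sll) tail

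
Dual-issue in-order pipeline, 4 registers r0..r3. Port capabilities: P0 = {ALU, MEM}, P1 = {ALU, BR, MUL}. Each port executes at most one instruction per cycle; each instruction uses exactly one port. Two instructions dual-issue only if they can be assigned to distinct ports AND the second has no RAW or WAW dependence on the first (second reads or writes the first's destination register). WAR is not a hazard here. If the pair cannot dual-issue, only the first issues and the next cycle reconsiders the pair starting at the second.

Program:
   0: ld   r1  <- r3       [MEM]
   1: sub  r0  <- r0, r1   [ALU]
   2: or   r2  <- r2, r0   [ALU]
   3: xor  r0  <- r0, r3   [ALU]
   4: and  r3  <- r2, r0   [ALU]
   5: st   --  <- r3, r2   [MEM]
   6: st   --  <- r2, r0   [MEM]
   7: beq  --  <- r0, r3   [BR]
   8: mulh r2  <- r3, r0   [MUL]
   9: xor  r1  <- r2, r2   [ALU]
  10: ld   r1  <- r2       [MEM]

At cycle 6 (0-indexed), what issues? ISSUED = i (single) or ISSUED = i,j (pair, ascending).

#0 head=0: ld i0 RAW r1
#1 head=1: sub i1 RAW r0
#2 head=2: or;xor i2/i3 pair
#3 head=4: and i4 RAW r3
#4 head=5: st i5 no-port MEM/MEM
#5 head=6: st;beq i6/i7 pair
#6 head=8: mulh i8 RAW r2
#7 head=9: xor i9 WAW r1
#8 head=10: ld i10 tail

ISSUED = 8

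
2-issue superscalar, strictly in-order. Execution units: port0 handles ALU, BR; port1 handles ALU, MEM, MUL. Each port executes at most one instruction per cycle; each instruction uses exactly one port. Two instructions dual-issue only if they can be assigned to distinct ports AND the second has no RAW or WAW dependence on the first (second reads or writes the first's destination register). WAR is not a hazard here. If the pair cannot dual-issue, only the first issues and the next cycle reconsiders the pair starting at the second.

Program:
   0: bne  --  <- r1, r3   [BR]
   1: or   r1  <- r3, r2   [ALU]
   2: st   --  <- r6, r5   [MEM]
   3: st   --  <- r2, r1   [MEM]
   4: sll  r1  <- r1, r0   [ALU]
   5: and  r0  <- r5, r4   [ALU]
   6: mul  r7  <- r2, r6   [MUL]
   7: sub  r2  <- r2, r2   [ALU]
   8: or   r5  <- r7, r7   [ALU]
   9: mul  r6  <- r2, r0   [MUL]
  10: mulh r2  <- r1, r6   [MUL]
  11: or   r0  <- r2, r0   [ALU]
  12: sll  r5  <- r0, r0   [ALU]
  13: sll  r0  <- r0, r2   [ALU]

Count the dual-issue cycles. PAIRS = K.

PAIRS = 5

[0] i0/i1  bne.BR or.ALU  -- dual
[1] i2  st.MEM  -- no-port MEM/MEM
[2] i3/i4  st.MEM sll.ALU  -- dual
[3] i5/i6  and.ALU mul.MUL  -- dual
[4] i7/i8  sub.ALU or.ALU  -- dual
[5] i9  mul.MUL  -- no-port MUL/MUL
[6] i10  mulh.MUL  -- RAW r2
[7] i11  or.ALU  -- RAW r0
[8] i12/i13  sll.ALU sll.ALU  -- dual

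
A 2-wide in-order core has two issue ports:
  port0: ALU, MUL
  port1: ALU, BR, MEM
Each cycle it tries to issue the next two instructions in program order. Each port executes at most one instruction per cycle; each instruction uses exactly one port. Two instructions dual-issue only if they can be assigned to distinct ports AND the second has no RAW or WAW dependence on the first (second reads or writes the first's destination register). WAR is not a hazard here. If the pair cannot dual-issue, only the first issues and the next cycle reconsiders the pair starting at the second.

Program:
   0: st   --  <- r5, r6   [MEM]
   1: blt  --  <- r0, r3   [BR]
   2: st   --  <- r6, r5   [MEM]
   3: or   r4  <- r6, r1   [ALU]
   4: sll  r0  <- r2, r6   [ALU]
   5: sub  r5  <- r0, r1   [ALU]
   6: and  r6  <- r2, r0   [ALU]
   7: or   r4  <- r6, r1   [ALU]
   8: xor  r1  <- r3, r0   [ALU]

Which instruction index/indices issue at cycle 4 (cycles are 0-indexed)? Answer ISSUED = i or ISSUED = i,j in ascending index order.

ISSUED = 5,6

  cy0 -> i0 (st.MEM) no-port MEM/BR
  cy1 -> i1 (blt.BR) no-port BR/MEM
  cy2 -> i2,i3 (st.MEM or.ALU) 2-wide
  cy3 -> i4 (sll.ALU) RAW r0
  cy4 -> i5,i6 (sub.ALU and.ALU) 2-wide
  cy5 -> i7,i8 (or.ALU xor.ALU) 2-wide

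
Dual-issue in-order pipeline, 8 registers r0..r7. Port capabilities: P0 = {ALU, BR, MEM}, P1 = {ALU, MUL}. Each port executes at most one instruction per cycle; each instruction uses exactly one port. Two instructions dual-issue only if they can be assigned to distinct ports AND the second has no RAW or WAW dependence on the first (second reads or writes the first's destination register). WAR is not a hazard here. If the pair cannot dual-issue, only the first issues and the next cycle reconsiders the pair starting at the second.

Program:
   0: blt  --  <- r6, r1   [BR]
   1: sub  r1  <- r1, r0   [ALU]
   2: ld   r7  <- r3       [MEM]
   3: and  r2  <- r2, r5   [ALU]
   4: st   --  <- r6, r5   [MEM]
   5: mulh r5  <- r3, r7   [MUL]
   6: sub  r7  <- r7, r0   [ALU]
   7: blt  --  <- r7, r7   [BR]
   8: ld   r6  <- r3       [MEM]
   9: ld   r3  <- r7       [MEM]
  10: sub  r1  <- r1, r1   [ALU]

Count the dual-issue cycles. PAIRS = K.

[0] i0,i1  blt.BR;sub.ALU  -- 2-wide
[1] i2,i3  ld.MEM;and.ALU  -- 2-wide
[2] i4,i5  st.MEM;mulh.MUL  -- 2-wide
[3] i6  sub.ALU  -- RAW r7
[4] i7  blt.BR  -- no-port BR/MEM
[5] i8  ld.MEM  -- no-port MEM/MEM
[6] i9,i10  ld.MEM;sub.ALU  -- 2-wide

PAIRS = 4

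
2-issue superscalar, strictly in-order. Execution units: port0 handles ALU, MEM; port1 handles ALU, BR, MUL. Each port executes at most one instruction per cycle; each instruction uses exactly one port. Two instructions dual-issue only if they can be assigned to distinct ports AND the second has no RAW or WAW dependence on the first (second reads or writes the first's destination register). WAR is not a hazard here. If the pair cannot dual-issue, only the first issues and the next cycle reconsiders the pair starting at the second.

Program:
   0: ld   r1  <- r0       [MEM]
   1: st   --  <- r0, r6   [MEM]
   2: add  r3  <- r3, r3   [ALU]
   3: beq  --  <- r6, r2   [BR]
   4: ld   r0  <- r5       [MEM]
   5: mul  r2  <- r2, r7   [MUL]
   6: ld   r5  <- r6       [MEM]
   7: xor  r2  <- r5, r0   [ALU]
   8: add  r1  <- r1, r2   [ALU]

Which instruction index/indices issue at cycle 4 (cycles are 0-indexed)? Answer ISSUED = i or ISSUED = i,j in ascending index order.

c0: i0 ld  no-port MEM/MEM
c1: i1+i2 st;add  pair
c2: i3+i4 beq;ld  pair
c3: i5+i6 mul;ld  pair
c4: i7 xor  RAW r2
c5: i8 add  tail

ISSUED = 7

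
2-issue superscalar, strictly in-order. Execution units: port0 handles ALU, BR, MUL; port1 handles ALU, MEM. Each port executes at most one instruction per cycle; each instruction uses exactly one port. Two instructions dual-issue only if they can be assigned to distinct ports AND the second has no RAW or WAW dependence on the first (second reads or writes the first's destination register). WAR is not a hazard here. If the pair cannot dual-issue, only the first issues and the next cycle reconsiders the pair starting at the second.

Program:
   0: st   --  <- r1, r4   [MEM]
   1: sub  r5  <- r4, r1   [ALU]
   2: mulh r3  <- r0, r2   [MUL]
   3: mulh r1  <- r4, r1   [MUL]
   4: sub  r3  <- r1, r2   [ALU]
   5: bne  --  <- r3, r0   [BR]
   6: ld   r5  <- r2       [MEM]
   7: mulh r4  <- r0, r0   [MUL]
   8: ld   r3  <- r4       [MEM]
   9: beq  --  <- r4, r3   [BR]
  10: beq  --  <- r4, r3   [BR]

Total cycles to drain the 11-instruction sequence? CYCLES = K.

  cy0 -> i0&i1 (st.MEM;sub.ALU) 2-wide
  cy1 -> i2 (mulh.MUL) no-port MUL/MUL
  cy2 -> i3 (mulh.MUL) RAW r1
  cy3 -> i4 (sub.ALU) RAW r3
  cy4 -> i5&i6 (bne.BR;ld.MEM) 2-wide
  cy5 -> i7 (mulh.MUL) RAW r4
  cy6 -> i8 (ld.MEM) RAW r3
  cy7 -> i9 (beq.BR) no-port BR/BR
  cy8 -> i10 (beq.BR) tail

CYCLES = 9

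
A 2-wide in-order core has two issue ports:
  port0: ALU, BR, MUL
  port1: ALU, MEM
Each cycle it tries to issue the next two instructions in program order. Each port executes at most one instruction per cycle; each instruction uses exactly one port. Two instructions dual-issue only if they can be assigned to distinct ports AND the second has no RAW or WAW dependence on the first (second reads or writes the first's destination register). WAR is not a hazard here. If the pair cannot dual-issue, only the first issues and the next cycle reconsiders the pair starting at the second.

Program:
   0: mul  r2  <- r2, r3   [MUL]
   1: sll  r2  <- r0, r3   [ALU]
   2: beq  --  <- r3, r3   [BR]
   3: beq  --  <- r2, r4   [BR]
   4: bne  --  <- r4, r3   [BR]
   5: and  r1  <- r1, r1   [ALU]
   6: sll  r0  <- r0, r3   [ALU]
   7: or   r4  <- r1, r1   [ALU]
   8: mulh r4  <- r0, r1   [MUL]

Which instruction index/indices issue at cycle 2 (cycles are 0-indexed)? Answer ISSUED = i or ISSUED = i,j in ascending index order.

0. mul @i0  | WAW r2
1. sll+beq @i1+i2  | pair
2. beq @i3  | no-port BR/BR
3. bne+and @i4+i5  | pair
4. sll+or @i6+i7  | pair
5. mulh @i8  | tail

ISSUED = 3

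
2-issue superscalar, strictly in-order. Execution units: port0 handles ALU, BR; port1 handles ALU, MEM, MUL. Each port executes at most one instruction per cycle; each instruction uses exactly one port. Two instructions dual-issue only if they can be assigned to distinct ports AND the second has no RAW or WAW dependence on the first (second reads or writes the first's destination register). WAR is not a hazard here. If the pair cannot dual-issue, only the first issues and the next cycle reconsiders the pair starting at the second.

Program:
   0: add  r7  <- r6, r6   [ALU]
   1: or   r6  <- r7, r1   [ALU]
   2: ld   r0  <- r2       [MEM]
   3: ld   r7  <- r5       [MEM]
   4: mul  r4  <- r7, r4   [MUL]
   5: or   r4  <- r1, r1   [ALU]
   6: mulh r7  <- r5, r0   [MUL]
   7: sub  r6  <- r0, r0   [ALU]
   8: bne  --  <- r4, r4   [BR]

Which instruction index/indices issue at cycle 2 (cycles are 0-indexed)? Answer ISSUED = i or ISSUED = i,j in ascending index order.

#0 head=0: add i0 RAW r7
#1 head=1: or+ld i1+i2 dual
#2 head=3: ld i3 no-port MEM/MUL
#3 head=4: mul i4 WAW r4
#4 head=5: or+mulh i5+i6 dual
#5 head=7: sub+bne i7+i8 dual

ISSUED = 3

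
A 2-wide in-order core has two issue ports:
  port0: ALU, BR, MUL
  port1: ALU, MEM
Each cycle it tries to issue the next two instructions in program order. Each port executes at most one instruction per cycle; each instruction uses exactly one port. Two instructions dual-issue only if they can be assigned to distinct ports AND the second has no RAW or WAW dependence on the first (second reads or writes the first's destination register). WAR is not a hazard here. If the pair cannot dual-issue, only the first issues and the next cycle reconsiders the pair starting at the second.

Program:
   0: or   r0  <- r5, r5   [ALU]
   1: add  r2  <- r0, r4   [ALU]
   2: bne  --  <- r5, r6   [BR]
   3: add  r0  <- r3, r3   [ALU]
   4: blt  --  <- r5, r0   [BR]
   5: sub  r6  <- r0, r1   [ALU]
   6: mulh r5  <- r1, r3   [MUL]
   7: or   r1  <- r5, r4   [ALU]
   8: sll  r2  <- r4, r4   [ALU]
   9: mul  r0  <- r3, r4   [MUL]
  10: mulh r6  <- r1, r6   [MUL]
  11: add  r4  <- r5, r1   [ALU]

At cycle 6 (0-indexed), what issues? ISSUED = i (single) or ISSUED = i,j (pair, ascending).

t=0 i0:or.ALU ; RAW r0
t=1 i1&i2:add.ALU/bne.BR ; dual
t=2 i3:add.ALU ; RAW r0
t=3 i4&i5:blt.BR/sub.ALU ; dual
t=4 i6:mulh.MUL ; RAW r5
t=5 i7&i8:or.ALU/sll.ALU ; dual
t=6 i9:mul.MUL ; no-port MUL/MUL
t=7 i10&i11:mulh.MUL/add.ALU ; dual

ISSUED = 9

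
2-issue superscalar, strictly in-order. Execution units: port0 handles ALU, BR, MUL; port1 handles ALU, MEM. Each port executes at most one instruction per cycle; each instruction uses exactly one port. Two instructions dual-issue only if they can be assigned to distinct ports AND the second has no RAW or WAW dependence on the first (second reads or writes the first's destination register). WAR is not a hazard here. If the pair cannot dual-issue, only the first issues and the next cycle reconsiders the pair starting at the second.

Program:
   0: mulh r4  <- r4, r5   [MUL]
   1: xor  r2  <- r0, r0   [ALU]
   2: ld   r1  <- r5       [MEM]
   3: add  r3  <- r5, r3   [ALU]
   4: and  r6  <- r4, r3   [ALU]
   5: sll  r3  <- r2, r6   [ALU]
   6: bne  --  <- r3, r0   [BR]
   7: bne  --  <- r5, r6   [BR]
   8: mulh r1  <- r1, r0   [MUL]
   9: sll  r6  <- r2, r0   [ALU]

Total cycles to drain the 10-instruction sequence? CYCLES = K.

0. mulh;xor @i0,i1  | 2-wide
1. ld;add @i2,i3  | 2-wide
2. and @i4  | RAW r6
3. sll @i5  | RAW r3
4. bne @i6  | no-port BR/BR
5. bne @i7  | no-port BR/MUL
6. mulh;sll @i8,i9  | 2-wide

CYCLES = 7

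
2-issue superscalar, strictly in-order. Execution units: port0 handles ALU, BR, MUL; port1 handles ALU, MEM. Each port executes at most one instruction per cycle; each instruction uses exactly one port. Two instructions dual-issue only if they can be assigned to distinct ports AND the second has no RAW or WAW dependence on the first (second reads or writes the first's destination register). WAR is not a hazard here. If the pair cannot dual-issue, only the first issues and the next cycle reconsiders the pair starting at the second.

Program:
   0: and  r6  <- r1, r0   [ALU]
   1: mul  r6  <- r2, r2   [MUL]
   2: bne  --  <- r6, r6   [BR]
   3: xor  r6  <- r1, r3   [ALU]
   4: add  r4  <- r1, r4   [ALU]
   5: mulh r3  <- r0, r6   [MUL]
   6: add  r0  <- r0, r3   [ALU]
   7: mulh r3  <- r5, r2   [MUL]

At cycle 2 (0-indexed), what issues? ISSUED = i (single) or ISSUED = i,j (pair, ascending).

ISSUED = 2,3

t=0 i0:and.ALU ; WAW r6
t=1 i1:mul.MUL ; no-port MUL/BR
t=2 i2,i3:bne.BR;xor.ALU ; 2-wide
t=3 i4,i5:add.ALU;mulh.MUL ; 2-wide
t=4 i6,i7:add.ALU;mulh.MUL ; 2-wide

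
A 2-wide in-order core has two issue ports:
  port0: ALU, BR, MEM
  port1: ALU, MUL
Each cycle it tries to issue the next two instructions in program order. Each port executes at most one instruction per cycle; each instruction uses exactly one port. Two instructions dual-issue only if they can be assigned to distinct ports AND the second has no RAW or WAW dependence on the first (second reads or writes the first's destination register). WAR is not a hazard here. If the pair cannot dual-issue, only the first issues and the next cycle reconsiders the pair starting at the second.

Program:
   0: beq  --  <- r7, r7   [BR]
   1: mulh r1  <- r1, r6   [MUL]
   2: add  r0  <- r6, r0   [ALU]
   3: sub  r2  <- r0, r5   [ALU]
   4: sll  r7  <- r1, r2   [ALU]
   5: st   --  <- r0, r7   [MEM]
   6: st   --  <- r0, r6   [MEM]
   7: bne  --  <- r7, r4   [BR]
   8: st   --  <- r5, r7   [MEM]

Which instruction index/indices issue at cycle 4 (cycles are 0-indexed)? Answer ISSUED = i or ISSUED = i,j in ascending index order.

#0 head=0: beq/mulh i0,i1 pair
#1 head=2: add i2 RAW r0
#2 head=3: sub i3 RAW r2
#3 head=4: sll i4 RAW r7
#4 head=5: st i5 no-port MEM/MEM
#5 head=6: st i6 no-port MEM/BR
#6 head=7: bne i7 no-port BR/MEM
#7 head=8: st i8 tail

ISSUED = 5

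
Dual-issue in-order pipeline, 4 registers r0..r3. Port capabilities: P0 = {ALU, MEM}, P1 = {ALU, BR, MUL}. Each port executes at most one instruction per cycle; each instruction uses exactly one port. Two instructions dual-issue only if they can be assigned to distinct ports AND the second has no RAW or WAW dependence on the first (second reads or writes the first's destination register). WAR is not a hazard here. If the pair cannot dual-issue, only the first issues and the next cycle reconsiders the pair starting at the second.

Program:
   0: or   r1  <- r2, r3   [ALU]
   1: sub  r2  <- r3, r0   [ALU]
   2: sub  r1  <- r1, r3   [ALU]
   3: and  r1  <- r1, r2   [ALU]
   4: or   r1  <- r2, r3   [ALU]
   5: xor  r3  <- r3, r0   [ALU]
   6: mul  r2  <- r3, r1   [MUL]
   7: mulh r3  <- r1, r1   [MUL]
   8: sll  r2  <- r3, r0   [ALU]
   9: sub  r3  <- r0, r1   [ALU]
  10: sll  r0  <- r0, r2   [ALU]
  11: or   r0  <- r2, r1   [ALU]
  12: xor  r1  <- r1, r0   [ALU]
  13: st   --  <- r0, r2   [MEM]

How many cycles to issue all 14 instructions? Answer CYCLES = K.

t=0 i0,i1:or.ALU;sub.ALU ; pair
t=1 i2:sub.ALU ; RAW+WAW r1
t=2 i3:and.ALU ; WAW r1
t=3 i4,i5:or.ALU;xor.ALU ; pair
t=4 i6:mul.MUL ; no-port MUL/MUL
t=5 i7:mulh.MUL ; RAW r3
t=6 i8,i9:sll.ALU;sub.ALU ; pair
t=7 i10:sll.ALU ; WAW r0
t=8 i11:or.ALU ; RAW r0
t=9 i12,i13:xor.ALU;st.MEM ; pair

CYCLES = 10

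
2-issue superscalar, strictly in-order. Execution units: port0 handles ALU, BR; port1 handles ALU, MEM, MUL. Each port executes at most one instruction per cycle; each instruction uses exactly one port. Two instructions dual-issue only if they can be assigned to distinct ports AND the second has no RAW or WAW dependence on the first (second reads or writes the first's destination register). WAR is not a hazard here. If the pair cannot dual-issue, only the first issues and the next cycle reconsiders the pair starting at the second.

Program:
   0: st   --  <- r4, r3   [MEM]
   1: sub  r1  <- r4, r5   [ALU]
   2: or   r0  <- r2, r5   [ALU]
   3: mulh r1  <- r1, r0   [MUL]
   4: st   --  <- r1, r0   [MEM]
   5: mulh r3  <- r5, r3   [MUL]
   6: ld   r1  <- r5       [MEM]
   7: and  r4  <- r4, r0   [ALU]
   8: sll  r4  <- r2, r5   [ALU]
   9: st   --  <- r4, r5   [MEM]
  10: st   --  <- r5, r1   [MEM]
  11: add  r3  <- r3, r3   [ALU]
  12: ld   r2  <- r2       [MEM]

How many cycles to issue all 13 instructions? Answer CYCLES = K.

CYCLES = 10

c0: i0,i1 st+sub  2-wide
c1: i2 or  RAW r0
c2: i3 mulh  no-port MUL/MEM
c3: i4 st  no-port MEM/MUL
c4: i5 mulh  no-port MUL/MEM
c5: i6,i7 ld+and  2-wide
c6: i8 sll  RAW r4
c7: i9 st  no-port MEM/MEM
c8: i10,i11 st+add  2-wide
c9: i12 ld  tail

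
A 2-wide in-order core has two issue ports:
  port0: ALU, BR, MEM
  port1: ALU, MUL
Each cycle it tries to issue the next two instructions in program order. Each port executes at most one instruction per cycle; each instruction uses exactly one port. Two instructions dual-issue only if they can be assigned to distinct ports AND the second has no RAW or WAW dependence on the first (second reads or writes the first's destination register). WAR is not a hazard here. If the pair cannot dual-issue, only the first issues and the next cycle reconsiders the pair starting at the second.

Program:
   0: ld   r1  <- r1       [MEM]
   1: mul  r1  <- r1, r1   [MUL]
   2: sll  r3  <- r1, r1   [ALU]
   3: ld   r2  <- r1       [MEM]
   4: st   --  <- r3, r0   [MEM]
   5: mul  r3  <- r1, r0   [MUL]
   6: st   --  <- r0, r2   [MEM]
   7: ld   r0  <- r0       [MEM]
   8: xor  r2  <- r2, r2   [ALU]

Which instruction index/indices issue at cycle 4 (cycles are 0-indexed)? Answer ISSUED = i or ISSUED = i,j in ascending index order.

  cy0 -> i0 (ld.MEM) RAW+WAW r1
  cy1 -> i1 (mul.MUL) RAW r1
  cy2 -> i2/i3 (sll.ALU/ld.MEM) pair
  cy3 -> i4/i5 (st.MEM/mul.MUL) pair
  cy4 -> i6 (st.MEM) no-port MEM/MEM
  cy5 -> i7/i8 (ld.MEM/xor.ALU) pair

ISSUED = 6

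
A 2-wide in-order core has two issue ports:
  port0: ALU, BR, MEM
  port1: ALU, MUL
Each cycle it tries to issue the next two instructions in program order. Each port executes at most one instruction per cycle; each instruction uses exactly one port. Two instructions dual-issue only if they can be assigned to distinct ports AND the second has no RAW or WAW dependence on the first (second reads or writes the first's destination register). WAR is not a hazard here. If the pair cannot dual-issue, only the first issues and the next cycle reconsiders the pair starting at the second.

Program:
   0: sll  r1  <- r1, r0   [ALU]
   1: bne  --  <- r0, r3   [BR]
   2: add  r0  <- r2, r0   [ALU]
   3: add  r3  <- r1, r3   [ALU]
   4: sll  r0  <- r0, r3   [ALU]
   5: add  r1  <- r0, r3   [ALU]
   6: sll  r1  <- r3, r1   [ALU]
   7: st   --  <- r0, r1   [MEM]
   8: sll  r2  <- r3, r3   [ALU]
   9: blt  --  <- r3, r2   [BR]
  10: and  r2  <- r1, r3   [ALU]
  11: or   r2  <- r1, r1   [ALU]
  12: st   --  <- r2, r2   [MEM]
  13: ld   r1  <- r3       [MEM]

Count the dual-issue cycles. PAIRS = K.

PAIRS = 4

c0: i0+i1 sll.ALU bne.BR  dual
c1: i2+i3 add.ALU add.ALU  dual
c2: i4 sll.ALU  RAW r0
c3: i5 add.ALU  RAW+WAW r1
c4: i6 sll.ALU  RAW r1
c5: i7+i8 st.MEM sll.ALU  dual
c6: i9+i10 blt.BR and.ALU  dual
c7: i11 or.ALU  RAW r2
c8: i12 st.MEM  no-port MEM/MEM
c9: i13 ld.MEM  tail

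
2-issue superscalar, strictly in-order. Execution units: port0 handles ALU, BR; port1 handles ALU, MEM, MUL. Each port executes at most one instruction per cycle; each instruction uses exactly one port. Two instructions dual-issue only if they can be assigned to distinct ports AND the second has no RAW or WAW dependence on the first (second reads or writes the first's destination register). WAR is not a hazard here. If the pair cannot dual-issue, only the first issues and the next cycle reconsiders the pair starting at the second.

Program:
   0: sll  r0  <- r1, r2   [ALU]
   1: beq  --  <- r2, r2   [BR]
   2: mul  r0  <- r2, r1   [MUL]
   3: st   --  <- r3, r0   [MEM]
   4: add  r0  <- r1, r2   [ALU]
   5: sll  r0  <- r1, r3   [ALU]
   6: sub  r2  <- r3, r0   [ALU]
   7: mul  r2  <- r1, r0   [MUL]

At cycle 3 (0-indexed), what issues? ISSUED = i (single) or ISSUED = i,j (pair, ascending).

t=0 i0,i1:sll.ALU+beq.BR ; dual
t=1 i2:mul.MUL ; no-port MUL/MEM
t=2 i3,i4:st.MEM+add.ALU ; dual
t=3 i5:sll.ALU ; RAW r0
t=4 i6:sub.ALU ; WAW r2
t=5 i7:mul.MUL ; tail

ISSUED = 5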